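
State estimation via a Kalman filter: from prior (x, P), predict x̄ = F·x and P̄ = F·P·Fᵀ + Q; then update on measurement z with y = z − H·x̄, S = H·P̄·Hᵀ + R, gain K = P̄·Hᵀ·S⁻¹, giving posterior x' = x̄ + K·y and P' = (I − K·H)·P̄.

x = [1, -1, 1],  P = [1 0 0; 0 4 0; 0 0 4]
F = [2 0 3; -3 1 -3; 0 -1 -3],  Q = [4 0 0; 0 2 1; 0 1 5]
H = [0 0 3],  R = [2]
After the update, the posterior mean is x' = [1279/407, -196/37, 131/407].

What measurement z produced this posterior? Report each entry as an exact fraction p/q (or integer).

x̄ = F·x = [5, -7, -2]
P̄ = F·P·Fᵀ + Q = [44 -42 -36; -42 51 33; -36 33 45]
S = H·P̄·Hᵀ + R = [407]
K = P̄·Hᵀ·S⁻¹ = [-108/407; 9/37; 135/407]
x' − x̄ = [-756/407, 63/37, 945/407] = K·y
y = (KᵀK)⁻¹·Kᵀ·(x' − x̄) = [7]
z = y + H·x̄ = [7] + [-6] = [1]

z = [1]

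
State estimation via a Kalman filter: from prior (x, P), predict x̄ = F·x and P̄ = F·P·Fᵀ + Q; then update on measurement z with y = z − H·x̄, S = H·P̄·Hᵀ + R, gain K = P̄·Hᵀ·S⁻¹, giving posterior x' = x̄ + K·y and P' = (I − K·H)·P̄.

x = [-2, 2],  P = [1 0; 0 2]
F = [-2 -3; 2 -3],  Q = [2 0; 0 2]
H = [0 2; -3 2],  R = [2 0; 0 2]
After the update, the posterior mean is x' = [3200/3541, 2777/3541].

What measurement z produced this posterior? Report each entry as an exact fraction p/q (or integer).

x̄ = F·x = [-2, -10]
P̄ = F·P·Fᵀ + Q = [24 14; 14 24]
S = H·P̄·Hᵀ + R = [98 12; 12 146]
K = P̄·Hᵀ·S⁻¹ = [1154/3541 -1162/3541; 1734/3541 3/3541]
x' − x̄ = [10282/3541, 38187/3541] = K·y
y = (KᵀK)⁻¹·Kᵀ·(x' − x̄) = [22, 13]
z = y + H·x̄ = [22, 13] + [-20, -14] = [2, -1]

z = [2, -1]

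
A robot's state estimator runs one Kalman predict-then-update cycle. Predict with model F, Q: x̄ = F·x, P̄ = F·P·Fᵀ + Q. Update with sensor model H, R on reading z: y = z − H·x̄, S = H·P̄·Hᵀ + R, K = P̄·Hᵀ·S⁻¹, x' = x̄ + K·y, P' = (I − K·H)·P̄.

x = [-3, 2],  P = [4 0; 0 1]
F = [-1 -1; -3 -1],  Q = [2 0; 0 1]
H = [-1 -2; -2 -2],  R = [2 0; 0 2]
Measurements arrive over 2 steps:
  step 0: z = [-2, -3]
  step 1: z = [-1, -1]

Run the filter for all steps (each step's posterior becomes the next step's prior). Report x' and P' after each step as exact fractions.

step 0: x' = [-258/691, 1093/691], P' = [790/691 -556/691; -556/691 561/691]
step 1: x' = [-40591/80313, 67666/80313], P' = [91778/80313 -64988/80313; -64988/80313 65387/80313]

step 0: x̄ = F·x = [1, 7]
step 0: P̄ = F·P·Fᵀ + Q = [7 13; 13 38]
step 0: y = z − H·x̄ = [13, 13]
step 0: S = H·P̄·Hᵀ + R = [213 244; 244 286]
step 0: K = P̄·Hᵀ·S⁻¹ = [161/691 -234/691; -283/691 -5/691]
step 0: x' = x̄ + K·y = [-258/691, 1093/691]
step 0: P' = (I − K·H)·P̄ = [790/691 -556/691; -556/691 561/691]
step 1: x̄ = F·x = [-835/691, -319/691]
step 1: P̄ = F·P·Fᵀ + Q = [1621/691 707/691; 707/691 5026/691]
step 1: y = z − H·x̄ = [-2164/691, -2999/691]
step 1: S = H·P̄·Hᵀ + R = [25935/691 27588/691; 27588/691 33626/691]
step 1: K = P̄·Hᵀ·S⁻¹ = [19099/80313 -470/1409; -32893/80313 -7/1409]
step 1: x' = x̄ + K·y = [-40591/80313, 67666/80313]
step 1: P' = (I − K·H)·P̄ = [91778/80313 -64988/80313; -64988/80313 65387/80313]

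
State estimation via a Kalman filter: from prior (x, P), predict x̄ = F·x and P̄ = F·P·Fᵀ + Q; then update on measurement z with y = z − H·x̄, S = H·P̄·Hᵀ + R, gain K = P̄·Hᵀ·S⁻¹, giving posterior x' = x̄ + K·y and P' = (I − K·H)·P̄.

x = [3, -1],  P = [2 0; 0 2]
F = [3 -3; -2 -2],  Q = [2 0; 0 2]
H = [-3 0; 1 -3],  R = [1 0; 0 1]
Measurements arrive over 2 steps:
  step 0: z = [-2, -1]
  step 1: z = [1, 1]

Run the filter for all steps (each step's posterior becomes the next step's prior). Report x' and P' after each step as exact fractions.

step 0: x' = [38626/55947, 9986/18649], P' = [6194/55947 684/18649; 684/18649 2286/18649]
step 1: x' = [-5901580/17949747, -9161150/17949747], P' = [1925930/17949747 207308/5983249; 207308/5983249 2128826/17949747]

step 0: x̄ = F·x = [12, -4]
step 0: P̄ = F·P·Fᵀ + Q = [38 0; 0 18]
step 0: y = z − H·x̄ = [34, -25]
step 0: S = H·P̄·Hᵀ + R = [343 -114; -114 201]
step 0: K = P̄·Hᵀ·S⁻¹ = [-6194/18649 38/55947; -2052/18649 -6174/18649]
step 0: x' = x̄ + K·y = [38626/55947, 9986/18649]
step 0: P' = (I − K·H)·P̄ = [6194/55947 684/18649; 684/18649 2286/18649]
step 1: x̄ = F·x = [8668/18649, -137168/55947]
step 1: P̄ = F·P·Fᵀ + Q = [64142/18649 1328/18649; 1328/18649 180518/55947]
step 1: y = z − H·x̄ = [44653/18649, -127187/18649]
step 1: S = H·P̄·Hᵀ + R = [595927/18649 -180474/18649; -180474/18649 616377/18649]
step 1: K = P̄·Hᵀ·S⁻¹ = [-1925930/5983249 60158/17949747; -621924/5983249 -1921518/5983249]
step 1: x' = x̄ + K·y = [-5901580/17949747, -9161150/17949747]
step 1: P' = (I − K·H)·P̄ = [1925930/17949747 207308/5983249; 207308/5983249 2128826/17949747]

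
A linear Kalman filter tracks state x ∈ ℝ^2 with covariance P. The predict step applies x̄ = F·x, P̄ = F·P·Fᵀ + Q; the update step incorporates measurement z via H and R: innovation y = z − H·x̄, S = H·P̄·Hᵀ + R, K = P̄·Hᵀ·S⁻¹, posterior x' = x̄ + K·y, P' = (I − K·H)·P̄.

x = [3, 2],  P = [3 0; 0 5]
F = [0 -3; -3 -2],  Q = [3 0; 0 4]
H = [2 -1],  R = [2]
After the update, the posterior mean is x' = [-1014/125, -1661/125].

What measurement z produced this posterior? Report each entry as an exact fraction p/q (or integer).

z = [-3]

x̄ = F·x = [-6, -13]
P̄ = F·P·Fᵀ + Q = [48 30; 30 51]
S = H·P̄·Hᵀ + R = [125]
K = P̄·Hᵀ·S⁻¹ = [66/125; 9/125]
x' − x̄ = [-264/125, -36/125] = K·y
y = (KᵀK)⁻¹·Kᵀ·(x' − x̄) = [-4]
z = y + H·x̄ = [-4] + [1] = [-3]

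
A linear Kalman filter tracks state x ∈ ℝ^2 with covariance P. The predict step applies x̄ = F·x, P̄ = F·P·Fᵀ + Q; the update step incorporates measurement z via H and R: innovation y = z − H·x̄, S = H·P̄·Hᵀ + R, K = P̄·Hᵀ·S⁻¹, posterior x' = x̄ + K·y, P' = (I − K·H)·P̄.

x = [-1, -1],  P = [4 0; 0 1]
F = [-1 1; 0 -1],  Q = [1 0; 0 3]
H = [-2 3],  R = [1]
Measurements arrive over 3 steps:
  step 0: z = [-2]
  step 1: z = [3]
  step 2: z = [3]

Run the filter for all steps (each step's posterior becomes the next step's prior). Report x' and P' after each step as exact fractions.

step 0: x' = [75/73, 3/73], P' = [213/73 137/73; 137/73 96/73]
step 1: x' = [-729/712, 219/712], P' = [4095/2848 2699/2848; 2699/2848 2087/2848]
step 2: x' = [35001/35237, 56487/35237], P' = [124466/105711 27056/35237; 27056/35237 21445/35237]

step 0: x̄ = F·x = [0, 1]
step 0: P̄ = F·P·Fᵀ + Q = [6 -1; -1 4]
step 0: y = z − H·x̄ = [-5]
step 0: S = H·P̄·Hᵀ + R = [73]
step 0: K = P̄·Hᵀ·S⁻¹ = [-15/73; 14/73]
step 0: x' = x̄ + K·y = [75/73, 3/73]
step 0: P' = (I − K·H)·P̄ = [213/73 137/73; 137/73 96/73]
step 1: x̄ = F·x = [-72/73, -3/73]
step 1: P̄ = F·P·Fᵀ + Q = [108/73 41/73; 41/73 315/73]
step 1: y = z − H·x̄ = [84/73]
step 1: S = H·P̄·Hᵀ + R = [2848/73]
step 1: K = P̄·Hᵀ·S⁻¹ = [-93/2848; 863/2848]
step 1: x' = x̄ + K·y = [-729/712, 219/712]
step 1: P' = (I − K·H)·P̄ = [4095/2848 2699/2848; 2699/2848 2087/2848]
step 2: x̄ = F·x = [237/178, -219/712]
step 2: P̄ = F·P·Fᵀ + Q = [227/178 153/712; 153/712 10631/2848]
step 2: y = z − H·x̄ = [4689/712]
step 2: S = H·P̄·Hᵀ + R = [105711/2848]
step 2: K = P̄·Hᵀ·S⁻¹ = [-5428/105711; 10223/35237]
step 2: x' = x̄ + K·y = [35001/35237, 56487/35237]
step 2: P' = (I − K·H)·P̄ = [124466/105711 27056/35237; 27056/35237 21445/35237]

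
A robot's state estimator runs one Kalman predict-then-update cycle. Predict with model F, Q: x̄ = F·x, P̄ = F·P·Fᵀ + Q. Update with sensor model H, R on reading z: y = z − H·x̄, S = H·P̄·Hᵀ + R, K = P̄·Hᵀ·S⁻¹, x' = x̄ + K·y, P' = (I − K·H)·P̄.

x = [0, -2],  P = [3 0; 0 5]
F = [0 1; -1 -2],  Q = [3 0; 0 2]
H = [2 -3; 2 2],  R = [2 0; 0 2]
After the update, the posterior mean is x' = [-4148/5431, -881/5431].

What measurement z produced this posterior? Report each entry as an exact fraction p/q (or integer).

z = [-1, -2]

x̄ = F·x = [-2, 4]
P̄ = F·P·Fᵀ + Q = [8 -10; -10 25]
S = H·P̄·Hᵀ + R = [379 -98; -98 54]
K = P̄·Hᵀ·S⁻¹ = [1046/5431 1496/5431; -1095/5431 1030/5431]
x' − x̄ = [6714/5431, -22605/5431] = K·y
y = (KᵀK)⁻¹·Kᵀ·(x' − x̄) = [15, -6]
z = y + H·x̄ = [15, -6] + [-16, 4] = [-1, -2]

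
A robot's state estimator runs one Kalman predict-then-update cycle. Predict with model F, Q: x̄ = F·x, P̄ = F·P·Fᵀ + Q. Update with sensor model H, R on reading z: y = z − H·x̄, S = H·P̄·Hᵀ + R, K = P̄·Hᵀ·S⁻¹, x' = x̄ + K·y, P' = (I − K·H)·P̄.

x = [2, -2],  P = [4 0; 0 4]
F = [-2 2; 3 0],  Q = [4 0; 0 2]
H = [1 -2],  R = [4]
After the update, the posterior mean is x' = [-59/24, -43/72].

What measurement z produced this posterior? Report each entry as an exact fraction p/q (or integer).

x̄ = F·x = [-8, 6]
P̄ = F·P·Fᵀ + Q = [36 -24; -24 38]
S = H·P̄·Hᵀ + R = [288]
K = P̄·Hᵀ·S⁻¹ = [7/24; -25/72]
x' − x̄ = [133/24, -475/72] = K·y
y = (KᵀK)⁻¹·Kᵀ·(x' − x̄) = [19]
z = y + H·x̄ = [19] + [-20] = [-1]

z = [-1]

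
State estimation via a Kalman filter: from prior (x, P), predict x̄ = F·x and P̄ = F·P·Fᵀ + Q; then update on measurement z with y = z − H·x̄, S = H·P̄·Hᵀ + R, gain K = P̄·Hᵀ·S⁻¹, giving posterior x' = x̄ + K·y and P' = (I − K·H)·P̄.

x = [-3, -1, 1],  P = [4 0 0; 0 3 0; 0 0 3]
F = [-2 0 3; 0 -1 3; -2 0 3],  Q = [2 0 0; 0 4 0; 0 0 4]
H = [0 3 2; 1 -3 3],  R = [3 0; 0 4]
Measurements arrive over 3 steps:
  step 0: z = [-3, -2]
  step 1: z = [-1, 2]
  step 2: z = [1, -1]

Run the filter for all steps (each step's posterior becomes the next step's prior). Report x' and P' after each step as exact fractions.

step 0: x̄ = F·x = [9, 4, 9]
step 0: P̄ = F·P·Fᵀ + Q = [45 27 43; 27 34 27; 43 27 47]
step 0: y = z − H·x̄ = [-33, -26]
step 0: S = H·P̄·Hᵀ + R = [821 224; 224 388]
step 0: K = P̄·Hᵀ·S⁻¹ = [10991/67093 38945/268372; 14796/67093 -15009/134186; 11207/67093 45363/268372]
step 0: x' = x̄ + K·y = [-24017/134186, -24779/67093, -121707/134186]
step 0: P' = (I − K·H)·P̄ = [1112867/268372 76995/134186 -165039/268372; 76995/134186 18013/67093 -9651/134186; -165039/268372 -9651/134186 96195/268372]
step 1: x̄ = F·x = [-317087/134186, -315563/134186, -317087/134186]
step 1: P̄ = F·P·Fᵀ + Q = [7834435/268372 2221875/268372 7297691/268372; 2221875/268372 2127107/268372 2221875/268372; 7297691/268372 2221875/268372 8371179/268372]
step 1: y = z − H·x̄ = [1446677/134186, 45387/10322]
step 1: S = H·P̄·Hᵀ + R = [80096295/268372 4539211/20644; 4539211/20644 555347/1588]
step 1: K = P̄·Hᵀ·S⁻¹ = [2364431356/15035768663 2207997947/15035768663; 3234627198/15035768663 -1632245559/15035768663; 2525163070/15035768663 2536882953/15035768663]
step 1: x' = x̄ + K·y = [-330072292/15035768663, -7663593632/15035768663, 2848942082/15035768663]
step 1: P' = (I − K·H)·P̄ = [61876687346/15035768663 8491284888/15035768663 -9190280298/15035768663; 8491284888/15035768663 3943478602/15035768663 -1063277106/15035768663; -9190280298/15035768663 -1063277106/15035768663 5382660264/15035768663]
step 2: x̄ = F·x = [9206970830/15035768663, 16210419878/15035768663, 9206970830/15035768663]
step 2: P̄ = F·P·Fᵀ + Q = [436305592662/15035768663 123758025258/15035768663 406234055336/15035768663; 123758025258/15035768663 118910158266/15035768663 123758025258/15035768663; 406234055336/15035768663 123758025258/15035768663 466377129988/15035768663]
step 2: y = z − H·x̄ = [-52009432631/15035768663, -3232392349/15035768663]
step 2: S = H·P̄·Hᵀ + R = [4465903553431/15035768663 3283087617754/15035768663; 3283087617754/15035768663 5231245987424/15035768663]
step 2: K = P̄·Hᵀ·S⁻¹ = [32885521992760/209227343481689 30705139566871/209227343481689; 3462136388325/16094411037053 -3494622088029/32188822074106; 35140294923223/209227343481689 70607446429881/418454686963378]
step 2: x' = x̄ + K·y = [7764262144637/209227343481689, 11503423355353/32188822074106, -2047416174685/418454686963378]
step 2: P' = (I − K·H)·P̄ = [860738069519434/209227343481689 9086178053532/16094411037053 -127852189054734/209227343481689; 9086178053532/16094411037053 4220671463607/16094411037053 -1137802612923/16094411037053; -127852189054734/209227343481689 -1137802612923/16094411037053 74897593336833/209227343481689]

step 0: x' = [-24017/134186, -24779/67093, -121707/134186], P' = [1112867/268372 76995/134186 -165039/268372; 76995/134186 18013/67093 -9651/134186; -165039/268372 -9651/134186 96195/268372]
step 1: x' = [-330072292/15035768663, -7663593632/15035768663, 2848942082/15035768663], P' = [61876687346/15035768663 8491284888/15035768663 -9190280298/15035768663; 8491284888/15035768663 3943478602/15035768663 -1063277106/15035768663; -9190280298/15035768663 -1063277106/15035768663 5382660264/15035768663]
step 2: x' = [7764262144637/209227343481689, 11503423355353/32188822074106, -2047416174685/418454686963378], P' = [860738069519434/209227343481689 9086178053532/16094411037053 -127852189054734/209227343481689; 9086178053532/16094411037053 4220671463607/16094411037053 -1137802612923/16094411037053; -127852189054734/209227343481689 -1137802612923/16094411037053 74897593336833/209227343481689]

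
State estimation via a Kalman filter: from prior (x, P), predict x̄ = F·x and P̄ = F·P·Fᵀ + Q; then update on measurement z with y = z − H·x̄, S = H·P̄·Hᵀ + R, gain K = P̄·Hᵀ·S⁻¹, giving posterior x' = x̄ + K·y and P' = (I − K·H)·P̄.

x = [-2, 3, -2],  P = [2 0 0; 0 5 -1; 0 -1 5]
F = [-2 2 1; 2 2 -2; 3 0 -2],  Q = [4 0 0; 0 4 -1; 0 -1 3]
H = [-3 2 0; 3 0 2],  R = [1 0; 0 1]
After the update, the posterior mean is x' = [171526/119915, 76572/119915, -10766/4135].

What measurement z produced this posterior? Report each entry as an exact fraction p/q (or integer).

z = [-3, -1]

x̄ = F·x = [8, 6, -2]
P̄ = F·P·Fᵀ + Q = [33 4 -18; 4 60 35; -18 35 41]
S = H·P̄·Hᵀ + R = [490 -25; -25 246]
K = P̄·Hᵀ·S⁻¹ = [-20811/119915 5719/23983; 28618/119915 8576/23983; 1076/4135 116/827]
x' − x̄ = [-787794/119915, -642918/119915, -2496/4135] = K·y
y = (KᵀK)⁻¹·Kᵀ·(x' − x̄) = [9, -21]
z = y + H·x̄ = [9, -21] + [-12, 20] = [-3, -1]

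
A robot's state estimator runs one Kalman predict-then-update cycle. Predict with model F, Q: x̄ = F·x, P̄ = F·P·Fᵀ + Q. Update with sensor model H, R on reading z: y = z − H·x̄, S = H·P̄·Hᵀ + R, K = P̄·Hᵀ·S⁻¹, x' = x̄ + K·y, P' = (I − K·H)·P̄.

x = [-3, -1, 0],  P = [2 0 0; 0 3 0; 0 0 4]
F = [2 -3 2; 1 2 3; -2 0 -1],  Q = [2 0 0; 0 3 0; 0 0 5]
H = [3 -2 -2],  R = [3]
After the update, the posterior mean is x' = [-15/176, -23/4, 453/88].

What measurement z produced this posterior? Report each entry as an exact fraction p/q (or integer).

z = [1]

x̄ = F·x = [-3, -5, 6]
P̄ = F·P·Fᵀ + Q = [53 10 -16; 10 53 -16; -16 -16 17]
S = H·P̄·Hᵀ + R = [704]
K = P̄·Hᵀ·S⁻¹ = [171/704; -1/16; -25/352]
x' − x̄ = [513/176, -3/4, -75/88] = K·y
y = (KᵀK)⁻¹·Kᵀ·(x' − x̄) = [12]
z = y + H·x̄ = [12] + [-11] = [1]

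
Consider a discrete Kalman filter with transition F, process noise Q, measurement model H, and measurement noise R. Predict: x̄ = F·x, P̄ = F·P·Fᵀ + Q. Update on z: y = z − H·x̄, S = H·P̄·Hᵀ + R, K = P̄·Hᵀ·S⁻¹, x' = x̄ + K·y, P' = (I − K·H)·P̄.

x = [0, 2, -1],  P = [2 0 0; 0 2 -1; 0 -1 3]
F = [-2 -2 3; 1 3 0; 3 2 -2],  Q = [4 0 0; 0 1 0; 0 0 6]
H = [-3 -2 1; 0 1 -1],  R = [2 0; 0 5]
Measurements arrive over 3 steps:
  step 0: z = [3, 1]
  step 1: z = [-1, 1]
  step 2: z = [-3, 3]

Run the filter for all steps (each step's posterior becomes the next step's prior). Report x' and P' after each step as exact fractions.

step 0: x̄ = F·x = [-7, 6, 6]
step 0: P̄ = F·P·Fᵀ + Q = [59 -25 -48; -25 21 24; -48 24 52]
step 0: y = z − H·x̄ = [-12, 1]
step 0: S = H·P̄·Hᵀ + R = [561 -91; -91 30]
step 0: K = P̄·Hᵀ·S⁻¹ = [-3157/8549 -3022/8549; 1437/8549 3504/8549; 1892/8549 -2240/8549]
step 0: x' = x̄ + K·y = [-24981/8549, 37554/8549, 26350/8549]
step 0: P' = (I − K·H)·P̄ = [21422/8549 -42842/8549 -27732/8549; -42842/8549 108132/8549 90612/8549; -27732/8549 90612/8549 101812/8549]
step 1: x̄ = F·x = [53904/8549, 87681/8549, -52535/8549]
step 1: P̄ = F·P·Fᵀ + Q = [371424/8549 383412/8549 -197908/8549; 383412/8549 746107/8549 -246412/8549; -197908/8549 -246412/8549 177652/8549]
step 1: y = z − H·x̄ = [381060/8549, -131667/8549]
step 1: S = H·P̄·Hᵀ + R = [13296034/8549 -4153062/8549; -4153062/8549 1459328/8549]
step 1: K = P̄·Hᵀ·S⁻¹ = [-18121732/63029323 -26464558/63029323; -783753/18008378 10017407/18008378; 2448192/63029323 -11348356/63029323]
step 1: x' = x̄ + K·y = [-2740158/63029323, -4518219/18008378, -103419517/63029323]
step 1: P' = (I − K·H)·P̄ = [130989216/63029323 -32057342/9004189 -92078604/63029323; -32057342/9004189 143824523/18008378 46868744/9004189; -92078604/63029323 46868744/9004189 384822988/63029323]
step 2: x̄ = F·x = [-273150702/63029323, -100362915/126058646, 23855861/9004189]
step 2: P̄ = F·P·Fᵀ + Q = [1625781970/63029323 1189412797/63029323 -111516054/9004189; 1189412797/63029323 6756165299/126058646 -119923249/9004189; -111516054/9004189 -119923249/9004189 128198716/9004189]
step 2: y = z − H·x̄ = [-1275894017/63029323, 812520907/126058646]
step 2: S = H·P̄·Hᵀ + R = [51482296790/63029323 -16082020065/63029323; -16082020065/63029323 12539091525/126058646]
step 2: K = P̄·Hᵀ·S⁻¹ = [-1978444217/6784064227 -44148179896/101760963405; -229070297/6784064227 59641128691/101760963405; 613994077/13568128454 -16378686319/101760963405]
step 2: x' = x̄ + K·y = [-124822236857/101760963405, 372959104292/101760963405, 70819735537/101760963405]
step 2: P' = (I − K·H)·P̄ = [44135763476/20352192681 -76388445230/20352192681 -32240265334/20352192681; -76388445230/20352192681 170898628781/20352192681 111257500090/20352192681; -32240265334/20352192681 111257500090/20352192681 127636186409/20352192681]

step 0: x' = [-24981/8549, 37554/8549, 26350/8549], P' = [21422/8549 -42842/8549 -27732/8549; -42842/8549 108132/8549 90612/8549; -27732/8549 90612/8549 101812/8549]
step 1: x' = [-2740158/63029323, -4518219/18008378, -103419517/63029323], P' = [130989216/63029323 -32057342/9004189 -92078604/63029323; -32057342/9004189 143824523/18008378 46868744/9004189; -92078604/63029323 46868744/9004189 384822988/63029323]
step 2: x' = [-124822236857/101760963405, 372959104292/101760963405, 70819735537/101760963405], P' = [44135763476/20352192681 -76388445230/20352192681 -32240265334/20352192681; -76388445230/20352192681 170898628781/20352192681 111257500090/20352192681; -32240265334/20352192681 111257500090/20352192681 127636186409/20352192681]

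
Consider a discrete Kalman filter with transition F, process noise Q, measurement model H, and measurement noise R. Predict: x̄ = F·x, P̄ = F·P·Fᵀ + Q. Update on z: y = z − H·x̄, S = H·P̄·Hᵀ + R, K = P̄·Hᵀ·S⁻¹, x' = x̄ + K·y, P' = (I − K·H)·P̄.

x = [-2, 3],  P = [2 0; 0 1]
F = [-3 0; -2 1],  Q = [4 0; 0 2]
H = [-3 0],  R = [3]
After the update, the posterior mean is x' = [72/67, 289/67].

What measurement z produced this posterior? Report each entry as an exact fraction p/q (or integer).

x̄ = F·x = [6, 7]
P̄ = F·P·Fᵀ + Q = [22 12; 12 11]
S = H·P̄·Hᵀ + R = [201]
K = P̄·Hᵀ·S⁻¹ = [-22/67; -12/67]
x' − x̄ = [-330/67, -180/67] = K·y
y = (KᵀK)⁻¹·Kᵀ·(x' − x̄) = [15]
z = y + H·x̄ = [15] + [-18] = [-3]

z = [-3]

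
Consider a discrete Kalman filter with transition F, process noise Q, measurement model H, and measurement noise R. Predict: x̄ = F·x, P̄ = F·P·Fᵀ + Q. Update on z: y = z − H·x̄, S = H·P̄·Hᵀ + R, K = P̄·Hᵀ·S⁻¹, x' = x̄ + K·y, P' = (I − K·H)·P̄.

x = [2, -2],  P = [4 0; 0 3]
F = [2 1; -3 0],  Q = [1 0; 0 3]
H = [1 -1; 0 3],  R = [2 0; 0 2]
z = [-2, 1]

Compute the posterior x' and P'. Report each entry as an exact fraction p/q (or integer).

x' = [-93/53, 399/1378]
P' = [80/53 6/53; 6/53 141/689]

x̄ = F·x = [2, -6]
P̄ = F·P·Fᵀ + Q = [20 -24; -24 39]
y = z − H·x̄ = [-10, 19]
S = H·P̄·Hᵀ + R = [109 -189; -189 353]
K = P̄·Hᵀ·S⁻¹ = [37/53 9/53; -63/1378 423/1378]
x' = x̄ + K·y = [-93/53, 399/1378]
P' = (I − K·H)·P̄ = [80/53 6/53; 6/53 141/689]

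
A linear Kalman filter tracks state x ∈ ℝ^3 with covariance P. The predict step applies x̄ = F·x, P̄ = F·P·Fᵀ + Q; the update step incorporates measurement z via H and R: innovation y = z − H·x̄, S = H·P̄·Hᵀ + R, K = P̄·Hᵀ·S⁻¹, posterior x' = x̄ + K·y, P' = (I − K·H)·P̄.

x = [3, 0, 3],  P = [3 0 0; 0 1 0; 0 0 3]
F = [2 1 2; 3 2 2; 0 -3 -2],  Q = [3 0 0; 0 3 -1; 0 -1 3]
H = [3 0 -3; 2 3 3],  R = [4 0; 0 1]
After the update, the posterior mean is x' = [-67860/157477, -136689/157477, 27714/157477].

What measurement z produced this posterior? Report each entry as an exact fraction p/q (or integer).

x̄ = F·x = [12, 15, -6]
P̄ = F·P·Fᵀ + Q = [28 32 -15; 32 46 -19; -15 -19 24]
S = H·P̄·Hᵀ + R = [742 366; 366 605]
K = P̄·Hᵀ·S⁻¹ = [38883/314954 16090/157477; 39495/314954 25796/157477; -65295/314954 15846/157477]
x' − x̄ = [-1957584/157477, -2498844/157477, 972576/157477] = K·y
y = (KᵀK)⁻¹·Kᵀ·(x' − x̄) = [-56, -54]
z = y + H·x̄ = [-56, -54] + [54, 51] = [-2, -3]

z = [-2, -3]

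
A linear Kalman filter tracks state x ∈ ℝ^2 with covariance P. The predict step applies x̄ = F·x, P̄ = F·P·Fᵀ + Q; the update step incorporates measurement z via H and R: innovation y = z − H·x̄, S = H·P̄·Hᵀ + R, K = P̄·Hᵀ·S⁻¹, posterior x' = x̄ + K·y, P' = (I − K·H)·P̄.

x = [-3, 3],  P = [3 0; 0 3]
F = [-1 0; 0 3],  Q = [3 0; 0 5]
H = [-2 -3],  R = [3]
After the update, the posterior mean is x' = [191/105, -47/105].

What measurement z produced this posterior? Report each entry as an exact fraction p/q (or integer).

z = [-2]

x̄ = F·x = [3, 9]
P̄ = F·P·Fᵀ + Q = [6 0; 0 32]
S = H·P̄·Hᵀ + R = [315]
K = P̄·Hᵀ·S⁻¹ = [-4/105; -32/105]
x' − x̄ = [-124/105, -992/105] = K·y
y = (KᵀK)⁻¹·Kᵀ·(x' − x̄) = [31]
z = y + H·x̄ = [31] + [-33] = [-2]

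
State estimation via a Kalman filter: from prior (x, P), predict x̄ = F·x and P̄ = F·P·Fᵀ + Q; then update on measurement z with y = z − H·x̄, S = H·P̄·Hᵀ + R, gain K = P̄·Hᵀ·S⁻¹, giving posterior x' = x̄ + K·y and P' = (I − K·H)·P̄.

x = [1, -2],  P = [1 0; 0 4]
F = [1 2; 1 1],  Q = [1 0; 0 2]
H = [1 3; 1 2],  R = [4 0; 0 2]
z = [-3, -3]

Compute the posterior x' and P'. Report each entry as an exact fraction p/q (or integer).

x̄ = F·x = [-3, -1]
P̄ = F·P·Fᵀ + Q = [18 9; 9 7]
y = z − H·x̄ = [3, 2]
S = H·P̄·Hᵀ + R = [139 105; 105 84]
K = P̄·Hᵀ·S⁻¹ = [0 3/7; 5/31 47/651]
x' = x̄ + K·y = [-15/7, -242/651]
P' = (I − K·H)·P̄ = [18/7 -6/7; -6/7 326/651]

x' = [-15/7, -242/651]
P' = [18/7 -6/7; -6/7 326/651]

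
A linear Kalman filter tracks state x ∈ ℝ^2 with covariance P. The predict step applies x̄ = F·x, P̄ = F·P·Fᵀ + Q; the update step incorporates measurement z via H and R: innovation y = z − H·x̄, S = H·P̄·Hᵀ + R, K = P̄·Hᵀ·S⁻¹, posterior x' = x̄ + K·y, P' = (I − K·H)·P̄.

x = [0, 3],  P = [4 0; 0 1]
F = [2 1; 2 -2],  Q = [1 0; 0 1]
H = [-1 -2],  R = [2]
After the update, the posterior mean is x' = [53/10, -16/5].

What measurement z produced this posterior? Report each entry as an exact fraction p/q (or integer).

x̄ = F·x = [3, -6]
P̄ = F·P·Fᵀ + Q = [18 14; 14 21]
S = H·P̄·Hᵀ + R = [160]
K = P̄·Hᵀ·S⁻¹ = [-23/80; -7/20]
x' − x̄ = [23/10, 14/5] = K·y
y = (KᵀK)⁻¹·Kᵀ·(x' − x̄) = [-8]
z = y + H·x̄ = [-8] + [9] = [1]

z = [1]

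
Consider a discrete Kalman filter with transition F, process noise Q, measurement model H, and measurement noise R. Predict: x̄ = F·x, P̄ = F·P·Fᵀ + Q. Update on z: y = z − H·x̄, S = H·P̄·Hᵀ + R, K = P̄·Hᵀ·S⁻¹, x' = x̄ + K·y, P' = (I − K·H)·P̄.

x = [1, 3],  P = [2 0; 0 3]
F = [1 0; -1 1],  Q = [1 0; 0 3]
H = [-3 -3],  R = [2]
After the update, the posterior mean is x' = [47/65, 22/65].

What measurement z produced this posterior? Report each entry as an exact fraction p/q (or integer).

x̄ = F·x = [1, 2]
P̄ = F·P·Fᵀ + Q = [3 -2; -2 8]
S = H·P̄·Hᵀ + R = [65]
K = P̄·Hᵀ·S⁻¹ = [-3/65; -18/65]
x' − x̄ = [-18/65, -108/65] = K·y
y = (KᵀK)⁻¹·Kᵀ·(x' − x̄) = [6]
z = y + H·x̄ = [6] + [-9] = [-3]

z = [-3]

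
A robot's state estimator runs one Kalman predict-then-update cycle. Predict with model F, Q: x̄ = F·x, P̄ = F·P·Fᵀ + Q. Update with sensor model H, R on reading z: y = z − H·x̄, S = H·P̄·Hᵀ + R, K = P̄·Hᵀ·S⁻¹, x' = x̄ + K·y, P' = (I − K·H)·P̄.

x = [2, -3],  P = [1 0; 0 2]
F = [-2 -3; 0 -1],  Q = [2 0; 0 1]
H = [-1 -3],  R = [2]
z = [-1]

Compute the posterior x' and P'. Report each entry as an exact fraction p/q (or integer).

x' = [-101/89, 72/89]
P' = [372/89 -96/89; -96/89 42/89]

x̄ = F·x = [5, 3]
P̄ = F·P·Fᵀ + Q = [24 6; 6 3]
y = z − H·x̄ = [13]
S = H·P̄·Hᵀ + R = [89]
K = P̄·Hᵀ·S⁻¹ = [-42/89; -15/89]
x' = x̄ + K·y = [-101/89, 72/89]
P' = (I − K·H)·P̄ = [372/89 -96/89; -96/89 42/89]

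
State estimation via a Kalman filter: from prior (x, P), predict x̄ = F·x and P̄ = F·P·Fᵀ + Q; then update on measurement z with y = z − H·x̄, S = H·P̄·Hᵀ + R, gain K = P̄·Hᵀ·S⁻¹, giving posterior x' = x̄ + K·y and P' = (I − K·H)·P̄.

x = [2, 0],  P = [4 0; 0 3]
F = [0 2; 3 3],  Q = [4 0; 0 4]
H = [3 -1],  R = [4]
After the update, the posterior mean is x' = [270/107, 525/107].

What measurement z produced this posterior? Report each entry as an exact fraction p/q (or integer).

x̄ = F·x = [0, 6]
P̄ = F·P·Fᵀ + Q = [16 18; 18 67]
S = H·P̄·Hᵀ + R = [107]
K = P̄·Hᵀ·S⁻¹ = [30/107; -13/107]
x' − x̄ = [270/107, -117/107] = K·y
y = (KᵀK)⁻¹·Kᵀ·(x' − x̄) = [9]
z = y + H·x̄ = [9] + [-6] = [3]

z = [3]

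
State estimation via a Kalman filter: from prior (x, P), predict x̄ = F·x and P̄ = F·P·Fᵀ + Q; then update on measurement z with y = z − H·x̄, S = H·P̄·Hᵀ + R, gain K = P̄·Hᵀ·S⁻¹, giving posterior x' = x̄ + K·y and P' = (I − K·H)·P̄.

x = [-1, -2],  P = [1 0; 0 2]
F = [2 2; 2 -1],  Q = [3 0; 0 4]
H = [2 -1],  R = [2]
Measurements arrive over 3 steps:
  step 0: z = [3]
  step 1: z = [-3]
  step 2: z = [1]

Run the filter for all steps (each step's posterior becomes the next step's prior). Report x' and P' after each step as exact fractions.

step 0: x' = [1/4, -25/12], P' = [5/2 25/6; 25/6 155/18]
step 1: x' = [-1581/5879, 14724/5879], P' = [11529/5879 17282/5879; 17282/5879 34698/5879]
step 2: x' = [-629983/682514, -2007059/682514], P' = [675144/341257 1015129/341257; 1015129/341257 2036575/341257]

step 0: x̄ = F·x = [-6, 0]
step 0: P̄ = F·P·Fᵀ + Q = [15 0; 0 10]
step 0: y = z − H·x̄ = [15]
step 0: S = H·P̄·Hᵀ + R = [72]
step 0: K = P̄·Hᵀ·S⁻¹ = [5/12; -5/36]
step 0: x' = x̄ + K·y = [1/4, -25/12]
step 0: P' = (I − K·H)·P̄ = [5/2 25/6; 25/6 155/18]
step 1: x̄ = F·x = [-11/3, 31/12]
step 1: P̄ = F·P·Fᵀ + Q = [727/9 10/9; 10/9 107/18]
step 1: y = z − H·x̄ = [83/12]
step 1: S = H·P̄·Hᵀ + R = [5879/18]
step 1: K = P̄·Hᵀ·S⁻¹ = [2888/5879; -67/5879]
step 1: x' = x̄ + K·y = [-1581/5879, 14724/5879]
step 1: P' = (I − K·H)·P̄ = [11529/5879 17282/5879; 17282/5879 34698/5879]
step 2: x̄ = F·x = [26286/5879, -17886/5879]
step 2: P̄ = F·P·Fᵀ + Q = [340801/5879 11284/5879; 11284/5879 35202/5879]
step 2: y = z − H·x̄ = [-64579/5879]
step 2: S = H·P̄·Hᵀ + R = [1365028/5879]
step 2: K = P̄·Hᵀ·S⁻¹ = [335159/682514; -6317/682514]
step 2: x' = x̄ + K·y = [-629983/682514, -2007059/682514]
step 2: P' = (I − K·H)·P̄ = [675144/341257 1015129/341257; 1015129/341257 2036575/341257]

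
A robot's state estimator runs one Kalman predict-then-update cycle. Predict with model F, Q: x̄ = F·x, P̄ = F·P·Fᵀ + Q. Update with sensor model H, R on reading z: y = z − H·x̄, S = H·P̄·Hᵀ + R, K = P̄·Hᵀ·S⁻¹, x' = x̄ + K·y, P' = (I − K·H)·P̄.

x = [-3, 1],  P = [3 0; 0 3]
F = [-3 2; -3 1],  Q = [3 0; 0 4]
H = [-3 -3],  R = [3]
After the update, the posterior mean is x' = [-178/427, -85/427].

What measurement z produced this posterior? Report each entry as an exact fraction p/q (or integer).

z = [2]

x̄ = F·x = [11, 10]
P̄ = F·P·Fᵀ + Q = [42 33; 33 34]
S = H·P̄·Hᵀ + R = [1281]
K = P̄·Hᵀ·S⁻¹ = [-75/427; -67/427]
x' − x̄ = [-4875/427, -4355/427] = K·y
y = (KᵀK)⁻¹·Kᵀ·(x' − x̄) = [65]
z = y + H·x̄ = [65] + [-63] = [2]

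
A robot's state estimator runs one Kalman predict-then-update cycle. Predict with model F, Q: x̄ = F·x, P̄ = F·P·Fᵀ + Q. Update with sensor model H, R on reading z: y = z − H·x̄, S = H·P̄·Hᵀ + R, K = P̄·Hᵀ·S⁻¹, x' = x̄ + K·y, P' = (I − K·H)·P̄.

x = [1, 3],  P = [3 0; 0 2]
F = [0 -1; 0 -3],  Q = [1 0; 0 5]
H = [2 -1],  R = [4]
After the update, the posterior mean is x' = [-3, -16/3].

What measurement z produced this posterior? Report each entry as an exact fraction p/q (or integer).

z = [-2]

x̄ = F·x = [-3, -9]
P̄ = F·P·Fᵀ + Q = [3 6; 6 23]
S = H·P̄·Hᵀ + R = [15]
K = P̄·Hᵀ·S⁻¹ = [0; -11/15]
x' − x̄ = [0, 11/3] = K·y
y = (KᵀK)⁻¹·Kᵀ·(x' − x̄) = [-5]
z = y + H·x̄ = [-5] + [3] = [-2]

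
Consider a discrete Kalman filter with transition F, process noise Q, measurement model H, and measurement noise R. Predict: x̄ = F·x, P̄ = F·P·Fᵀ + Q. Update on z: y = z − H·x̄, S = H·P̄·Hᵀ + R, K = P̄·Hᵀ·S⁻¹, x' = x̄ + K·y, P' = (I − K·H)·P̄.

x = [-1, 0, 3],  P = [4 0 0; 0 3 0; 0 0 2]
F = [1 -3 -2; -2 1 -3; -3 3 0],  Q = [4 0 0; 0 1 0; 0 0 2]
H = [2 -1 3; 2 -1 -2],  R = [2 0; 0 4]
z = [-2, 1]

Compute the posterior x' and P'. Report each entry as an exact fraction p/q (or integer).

x' = [-304401/68197, -592657/68197, -40111/68197]
P' = [367220/68197 672976/68197 -6214/68197; 672976/68197 1340540/68197 9492/68197; -6214/68197 9492/68197 16294/68197]

x̄ = F·x = [-7, -7, 3]
P̄ = F·P·Fᵀ + Q = [43 -5 -39; -5 38 33; -39 33 65]
y = z − H·x̄ = [-4, 14]
S = H·P̄·Hᵀ + R = [151 -271; -271 938]
K = P̄·Hᵀ·S⁻¹ = [21411/68197 18473/68197; 16944/68197 -3393/68197; 13481/68197 -13627/68197]
x' = x̄ + K·y = [-304401/68197, -592657/68197, -40111/68197]
P' = (I − K·H)·P̄ = [367220/68197 672976/68197 -6214/68197; 672976/68197 1340540/68197 9492/68197; -6214/68197 9492/68197 16294/68197]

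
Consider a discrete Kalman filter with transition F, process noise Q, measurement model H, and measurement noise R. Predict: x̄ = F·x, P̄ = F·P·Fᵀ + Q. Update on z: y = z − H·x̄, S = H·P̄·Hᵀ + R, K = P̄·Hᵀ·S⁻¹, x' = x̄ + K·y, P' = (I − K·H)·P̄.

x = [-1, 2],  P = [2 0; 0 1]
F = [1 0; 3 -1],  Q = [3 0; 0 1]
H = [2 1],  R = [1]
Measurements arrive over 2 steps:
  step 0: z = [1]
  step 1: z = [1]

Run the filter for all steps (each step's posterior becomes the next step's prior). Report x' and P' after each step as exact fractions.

step 0: x' = [63/65, -69/65], P' = [69/65 -122/65; -122/65 276/65]
step 1: x' = [-202/4131, 1618/1377], P' = [5479/4131 -3367/1377; -3367/1377 2506/459]

step 0: x̄ = F·x = [-1, -5]
step 0: P̄ = F·P·Fᵀ + Q = [5 6; 6 20]
step 0: y = z − H·x̄ = [8]
step 0: S = H·P̄·Hᵀ + R = [65]
step 0: K = P̄·Hᵀ·S⁻¹ = [16/65; 32/65]
step 0: x' = x̄ + K·y = [63/65, -69/65]
step 0: P' = (I − K·H)·P̄ = [69/65 -122/65; -122/65 276/65]
step 1: x̄ = F·x = [63/65, 258/65]
step 1: P̄ = F·P·Fᵀ + Q = [264/65 329/65; 329/65 1694/65]
step 1: y = z − H·x̄ = [-319/65]
step 1: S = H·P̄·Hᵀ + R = [4131/65]
step 1: K = P̄·Hᵀ·S⁻¹ = [857/4131; 784/1377]
step 1: x' = x̄ + K·y = [-202/4131, 1618/1377]
step 1: P' = (I − K·H)·P̄ = [5479/4131 -3367/1377; -3367/1377 2506/459]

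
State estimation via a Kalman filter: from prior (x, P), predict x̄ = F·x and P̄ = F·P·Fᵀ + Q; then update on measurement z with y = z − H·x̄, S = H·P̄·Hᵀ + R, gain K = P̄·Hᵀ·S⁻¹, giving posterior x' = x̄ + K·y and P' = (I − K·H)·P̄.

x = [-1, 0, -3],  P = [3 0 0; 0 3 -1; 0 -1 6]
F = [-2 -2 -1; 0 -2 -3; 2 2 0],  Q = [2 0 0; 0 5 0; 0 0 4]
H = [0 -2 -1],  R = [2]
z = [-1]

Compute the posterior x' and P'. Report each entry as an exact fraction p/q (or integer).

x' = [40/11, 249/121, -362/121]
P' = [26 130/11 -258/11; 130/11 867/121 -1622/121; -258/11 -1622/121 3260/121]

x̄ = F·x = [5, 9, -2]
P̄ = F·P·Fᵀ + Q = [28 22 -22; 22 59 -6; -22 -6 28]
y = z − H·x̄ = [15]
S = H·P̄·Hᵀ + R = [242]
K = P̄·Hᵀ·S⁻¹ = [-1/11; -56/121; -8/121]
x' = x̄ + K·y = [40/11, 249/121, -362/121]
P' = (I − K·H)·P̄ = [26 130/11 -258/11; 130/11 867/121 -1622/121; -258/11 -1622/121 3260/121]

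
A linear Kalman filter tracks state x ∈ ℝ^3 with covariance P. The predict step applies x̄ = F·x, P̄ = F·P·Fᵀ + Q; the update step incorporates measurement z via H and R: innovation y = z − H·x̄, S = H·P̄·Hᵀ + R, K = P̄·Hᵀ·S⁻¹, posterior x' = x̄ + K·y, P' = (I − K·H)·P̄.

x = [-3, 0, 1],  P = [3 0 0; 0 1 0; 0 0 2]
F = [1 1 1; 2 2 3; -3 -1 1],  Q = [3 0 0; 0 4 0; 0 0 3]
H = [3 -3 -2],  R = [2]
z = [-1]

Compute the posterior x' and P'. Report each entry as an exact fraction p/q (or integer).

x̄ = F·x = [-2, -3, 10]
P̄ = F·P·Fᵀ + Q = [9 14 -8; 14 38 -14; -8 -14 33]
y = z − H·x̄ = [16]
S = H·P̄·Hᵀ + R = [233]
K = P̄·Hᵀ·S⁻¹ = [1/233; -44/233; -48/233]
x' = x̄ + K·y = [-450/233, -1403/233, 1562/233]
P' = (I − K·H)·P̄ = [2096/233 3306/233 -1816/233; 3306/233 6918/233 -5374/233; -1816/233 -5374/233 5385/233]

x' = [-450/233, -1403/233, 1562/233]
P' = [2096/233 3306/233 -1816/233; 3306/233 6918/233 -5374/233; -1816/233 -5374/233 5385/233]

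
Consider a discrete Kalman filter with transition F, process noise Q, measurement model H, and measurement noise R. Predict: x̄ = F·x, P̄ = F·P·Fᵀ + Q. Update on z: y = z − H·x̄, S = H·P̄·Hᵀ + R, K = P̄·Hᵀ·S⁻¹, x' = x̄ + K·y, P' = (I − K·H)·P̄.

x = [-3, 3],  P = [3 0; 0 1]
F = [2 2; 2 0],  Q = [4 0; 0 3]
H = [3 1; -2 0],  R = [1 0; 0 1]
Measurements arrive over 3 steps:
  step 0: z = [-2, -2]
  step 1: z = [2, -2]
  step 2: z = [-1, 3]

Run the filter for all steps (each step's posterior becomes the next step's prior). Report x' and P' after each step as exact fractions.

step 0: x' = [248/243, -413/81], P' = [44/243 -38/81; -38/81 227/108]
step 1: x' = [12998/20585, 1204/4117], P' = [10444/61755 -4955/12351; -4955/12351 21410/12351]
step 2: x' = [-2176735/1763216, 34743131/14105728], P' = [37077/220402 -702465/1763216; -702465/1763216 24330757/14105728]

step 0: x̄ = F·x = [0, -6]
step 0: P̄ = F·P·Fᵀ + Q = [20 12; 12 15]
step 0: y = z − H·x̄ = [4, -2]
step 0: S = H·P̄·Hᵀ + R = [268 -144; -144 81]
step 0: K = P̄·Hᵀ·S⁻¹ = [2/27 -88/243; 25/36 76/81]
step 0: x' = x̄ + K·y = [248/243, -413/81]
step 0: P' = (I − K·H)·P̄ = [44/243 -38/81; -38/81 227/108]
step 1: x̄ = F·x = [-1982/243, 496/243]
step 1: P̄ = F·P·Fᵀ + Q = [2279/243 -280/243; -280/243 905/243]
step 1: y = z − H·x̄ = [5936/243, -4450/243]
step 1: S = H·P̄·Hᵀ + R = [19979/243 -13114/243; -13114/243 9359/243]
step 1: K = P̄·Hᵀ·S⁻¹ = [6557/61755 -20888/61755; 6545/12351 9910/12351]
step 1: x' = x̄ + K·y = [12998/20585, 1204/4117]
step 1: P' = (I − K·H)·P̄ = [10444/61755 -4955/12351; -4955/12351 21410/12351]
step 2: x̄ = F·x = [38036/20585, 25996/20585]
step 2: P̄ = F·P·Fᵀ + Q = [172932/20585 -19108/20585; -19108/20585 227041/61755]
step 2: y = z − H·x̄ = [-160689/20585, 137827/20585]
step 2: S = H·P̄·Hᵀ + R = [4614016/61755 -999376/20585; -999376/20585 712313/20585]
step 2: K = P̄·Hᵀ·S⁻¹ = [26769/251888 -37077/110201; 1067371/2015104 702465/881608]
step 2: x' = x̄ + K·y = [-2176735/1763216, 34743131/14105728]
step 2: P' = (I − K·H)·P̄ = [37077/220402 -702465/1763216; -702465/1763216 24330757/14105728]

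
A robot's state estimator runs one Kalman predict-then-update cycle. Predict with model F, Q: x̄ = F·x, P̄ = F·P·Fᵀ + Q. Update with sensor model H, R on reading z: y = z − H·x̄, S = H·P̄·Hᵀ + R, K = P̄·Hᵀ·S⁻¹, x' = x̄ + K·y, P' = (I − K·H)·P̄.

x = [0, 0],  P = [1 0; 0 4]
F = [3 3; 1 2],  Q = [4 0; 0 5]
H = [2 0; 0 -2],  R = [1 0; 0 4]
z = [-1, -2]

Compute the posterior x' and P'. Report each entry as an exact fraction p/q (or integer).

x̄ = F·x = [0, 0]
P̄ = F·P·Fᵀ + Q = [49 27; 27 22]
y = z − H·x̄ = [-1, -2]
S = H·P̄·Hᵀ + R = [197 -108; -108 92]
K = P̄·Hᵀ·S⁻¹ = [796/1615 -27/3230; 54/1615 -709/1615]
x' = x̄ + K·y = [-769/1615, 1364/1615]
P' = (I − K·H)·P̄ = [398/1615 27/1615; 27/1615 1418/1615]

x' = [-769/1615, 1364/1615]
P' = [398/1615 27/1615; 27/1615 1418/1615]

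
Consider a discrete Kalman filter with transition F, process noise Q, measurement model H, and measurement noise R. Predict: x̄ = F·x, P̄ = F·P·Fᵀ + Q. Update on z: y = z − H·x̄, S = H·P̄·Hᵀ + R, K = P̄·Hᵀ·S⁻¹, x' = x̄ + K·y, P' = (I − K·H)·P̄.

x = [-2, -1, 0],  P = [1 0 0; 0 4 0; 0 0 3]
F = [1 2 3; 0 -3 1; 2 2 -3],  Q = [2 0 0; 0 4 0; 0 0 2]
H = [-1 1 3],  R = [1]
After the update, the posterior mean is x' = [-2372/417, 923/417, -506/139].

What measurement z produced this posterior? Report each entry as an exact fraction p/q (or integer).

x̄ = F·x = [-4, 3, -6]
P̄ = F·P·Fᵀ + Q = [46 -15 -9; -15 43 -33; -9 -33 49]
S = H·P̄·Hᵀ + R = [417]
K = P̄·Hᵀ·S⁻¹ = [-88/417; -41/417; 41/139]
x' − x̄ = [-704/417, -328/417, 328/139] = K·y
y = (KᵀK)⁻¹·Kᵀ·(x' − x̄) = [8]
z = y + H·x̄ = [8] + [-11] = [-3]

z = [-3]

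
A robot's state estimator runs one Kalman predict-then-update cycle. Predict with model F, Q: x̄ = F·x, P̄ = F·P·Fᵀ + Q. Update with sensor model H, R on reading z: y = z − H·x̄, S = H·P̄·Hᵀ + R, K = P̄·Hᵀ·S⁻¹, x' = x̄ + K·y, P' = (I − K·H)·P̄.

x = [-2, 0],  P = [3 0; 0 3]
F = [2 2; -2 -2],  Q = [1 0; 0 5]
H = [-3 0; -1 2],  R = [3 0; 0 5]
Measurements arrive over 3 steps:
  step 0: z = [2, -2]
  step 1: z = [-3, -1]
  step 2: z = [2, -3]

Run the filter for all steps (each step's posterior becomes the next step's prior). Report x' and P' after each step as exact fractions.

step 0: x' = [-1388/2405, -2264/2405], P' = [721/2405 178/2405; 178/2405 2529/2405]
step 1: x' = [1312948/1627609, -203338/1627609], P' = [478421/1627609 125018/1627609; 125018/1627609 1709349/1627609]
step 2: x' = [-503265539/1100506013, -1529687024/1100506013], P' = [323475721/1100506013 84534658/1100506013; 84534658/1100506013 1155772569/1100506013]

step 0: x̄ = F·x = [-4, 4]
step 0: P̄ = F·P·Fᵀ + Q = [25 -24; -24 29]
step 0: y = z − H·x̄ = [-10, -14]
step 0: S = H·P̄·Hᵀ + R = [228 219; 219 242]
step 0: K = P̄·Hᵀ·S⁻¹ = [-721/2405 -73/2405; -178/2405 976/2405]
step 0: x' = x̄ + K·y = [-1388/2405, -2264/2405]
step 0: P' = (I − K·H)·P̄ = [721/2405 178/2405; 178/2405 2529/2405]
step 1: x̄ = F·x = [-7304/2405, 7304/2405]
step 1: P̄ = F·P·Fᵀ + Q = [16829/2405 -14424/2405; -14424/2405 26449/2405]
step 1: y = z − H·x̄ = [-29127/2405, -24317/2405]
step 1: S = H·P̄·Hᵀ + R = [158676/2405 137031/2405; 137031/2405 192346/2405]
step 1: K = P̄·Hᵀ·S⁻¹ = [-478421/1627609 -45677/1627609; -125018/1627609 658736/1627609]
step 1: x' = x̄ + K·y = [1312948/1627609, -203338/1627609]
step 1: P' = (I − K·H)·P̄ = [478421/1627609 125018/1627609; 125018/1627609 1709349/1627609]
step 2: x̄ = F·x = [2219220/1627609, -2219220/1627609]
step 2: P̄ = F·P·Fᵀ + Q = [11378833/1627609 -9751224/1627609; -9751224/1627609 17889269/1627609]
step 2: y = z − H·x̄ = [9912878/1627609, 1774833/1627609]
step 2: S = H·P̄·Hᵀ + R = [107292324/1627609 92643843/1627609; 92643843/1627609 130078850/1627609]
step 2: K = P̄·Hᵀ·S⁻¹ = [-323475721/1100506013 -30881281/1100506013; -84534658/1100506013 445402096/1100506013]
step 2: x' = x̄ + K·y = [-503265539/1100506013, -1529687024/1100506013]
step 2: P' = (I − K·H)·P̄ = [323475721/1100506013 84534658/1100506013; 84534658/1100506013 1155772569/1100506013]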